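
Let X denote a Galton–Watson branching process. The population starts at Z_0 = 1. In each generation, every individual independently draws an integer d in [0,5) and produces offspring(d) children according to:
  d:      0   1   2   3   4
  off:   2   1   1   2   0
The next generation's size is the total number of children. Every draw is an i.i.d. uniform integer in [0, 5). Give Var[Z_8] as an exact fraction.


Outcome values over d=0..4: [2, 1, 1, 2, 0]
Σy = 6, Σy² = 10, M = 5
μ = 6/5 = 6/5,  σ² = 10/5 − (6/5)² = 14/25
V_0 = 0, E_0 = 1
V_1 = 14/25·E_0 + (6/5)²·V_0 = 14/25;  E_1 = 6/5
V_2 = 14/25·E_1 + (6/5)²·V_1 = 924/625;  E_2 = 36/25
V_3 = 14/25·E_2 + (6/5)²·V_2 = 45864/15625;  E_3 = 216/125
V_4 = 14/25·E_3 + (6/5)²·V_3 = 2029104/390625;  E_4 = 1296/625
V_5 = 14/25·E_4 + (6/5)²·V_4 = 84387744/9765625;  E_5 = 7776/3125
V_6 = 14/25·E_5 + (6/5)²·V_5 = 3378158784/244140625;  E_6 = 46656/15625
V_7 = 14/25·E_6 + (6/5)²·V_6 = 131819716224/6103515625;  E_7 = 279936/78125
V_8 = 14/25·E_7 + (6/5)²·V_7 = 5051689784064/152587890625;  E_8 = 1679616/390625

5051689784064/152587890625


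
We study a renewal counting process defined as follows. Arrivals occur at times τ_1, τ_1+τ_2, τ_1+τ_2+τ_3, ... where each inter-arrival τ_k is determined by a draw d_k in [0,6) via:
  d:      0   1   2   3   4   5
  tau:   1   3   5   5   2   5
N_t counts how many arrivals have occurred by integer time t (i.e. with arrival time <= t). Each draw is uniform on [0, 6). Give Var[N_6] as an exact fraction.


Inter-arrival values over d=0..5: [1, 3, 5, 5, 2, 5]
Each d has probability 1/6, so the pmf of τ is: f(1) = 1/6, f(2) = 1/6, f(3) = 1/6, f(5) = 1/2
Let p_n(j) = P(N_n = j), with p_0 = [1]. Condition on τ_1: p_n(0) = P(τ > n), and for j >= 1, p_n(j) = Σ_{k<=n} f(k)·p_{n−k}(j−1)
p_1 = [5/6, 1/6]  (j = 0..1)
p_2 = [2/3, 11/36, 1/36]  (j = 0..2)
p_3 = [1/2, 5/12, 17/216, 1/216]  (j = 0..3)
p_4 = [1/2, 1/3, 4/27, 23/1296, 1/1296]  (j = 0..4)
p_5 = [0, 7/9, 19/108, 55/1296, 29/7776, 1/7776]  (j = 0..5)
p_6 = [0, 7/12, 73/216, 29/432, 7/648, 35/46656, 1/46656]  (j = 0..6)
E[N_6] = Σ j·p_6(j) = 70345/46656;  E[N_6²] = Σ j²·p_6(j) = 127451/46656
Var[N_6] = 127451/46656 − (70345/46656)² = 997934831/2176782336

997934831/2176782336


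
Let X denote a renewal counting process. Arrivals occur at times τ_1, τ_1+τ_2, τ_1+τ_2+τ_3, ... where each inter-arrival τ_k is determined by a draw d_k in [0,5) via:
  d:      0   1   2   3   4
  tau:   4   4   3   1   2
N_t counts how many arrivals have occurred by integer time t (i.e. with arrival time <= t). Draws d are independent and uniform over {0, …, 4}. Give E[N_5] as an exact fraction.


Inter-arrival values over d=0..4: [4, 4, 3, 1, 2]
Each d has probability 1/5, so the pmf of τ is: f(1) = 1/5, f(2) = 1/5, f(3) = 1/5, f(4) = 2/5
Renewal equation for m(n) = E[N_n]: condition on τ_1 = k (if k <= n, one arrival plus a fresh copy on the remaining n−k steps): m(n) = F(n) + Σ_{k<=n} f(k)·m(n−k), where F(n) = P(τ <= n) and m(0) = 0
m(1) = F(1) = 1/5
m(2) = F(2) + f(1)·m(1) = 2/5 + 1/5·1/5 = 11/25
m(3) = F(3) + f(1)·m(2) + f(2)·m(1) = 3/5 + 1/5·11/25 + 1/5·1/5 = 91/125
m(4) = F(4) + f(1)·m(3) + f(2)·m(2) + f(3)·m(1) = 1 + 1/5·91/125 + 1/5·11/25 + 1/5·1/5 = 796/625
m(5) = F(5) + f(1)·m(4) + f(2)·m(3) + f(3)·m(2) + f(4)·m(1) = 1 + 1/5·796/625 + 1/5·91/125 + 1/5·11/25 + 2/5·1/5 = 4901/3125
E[N_5] = m(5) = 4901/3125

4901/3125


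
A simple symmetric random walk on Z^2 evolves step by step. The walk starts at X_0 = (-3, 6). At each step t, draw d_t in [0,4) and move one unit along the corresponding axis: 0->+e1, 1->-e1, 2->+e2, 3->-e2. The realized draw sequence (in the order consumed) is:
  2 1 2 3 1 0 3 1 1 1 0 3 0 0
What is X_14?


(-4, 5)

t=0: X=(-3, 6), d=2 → +e2, X_1=(-3, 7)
t=1: X=(-3, 7), d=1 → -e1, X_2=(-4, 7)
t=2: X=(-4, 7), d=2 → +e2, X_3=(-4, 8)
t=3: X=(-4, 8), d=3 → -e2, X_4=(-4, 7)
t=4: X=(-4, 7), d=1 → -e1, X_5=(-5, 7)
t=5: X=(-5, 7), d=0 → +e1, X_6=(-4, 7)
t=6: X=(-4, 7), d=3 → -e2, X_7=(-4, 6)
t=7: X=(-4, 6), d=1 → -e1, X_8=(-5, 6)
t=8: X=(-5, 6), d=1 → -e1, X_9=(-6, 6)
t=9: X=(-6, 6), d=1 → -e1, X_10=(-7, 6)
t=10: X=(-7, 6), d=0 → +e1, X_11=(-6, 6)
t=11: X=(-6, 6), d=3 → -e2, X_12=(-6, 5)
t=12: X=(-6, 5), d=0 → +e1, X_13=(-5, 5)
t=13: X=(-5, 5), d=0 → +e1, X_14=(-4, 5)


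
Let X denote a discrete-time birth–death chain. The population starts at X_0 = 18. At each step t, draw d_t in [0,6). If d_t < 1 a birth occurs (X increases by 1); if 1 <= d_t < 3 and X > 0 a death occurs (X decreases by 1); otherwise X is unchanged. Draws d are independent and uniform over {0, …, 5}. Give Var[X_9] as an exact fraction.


17/4

X can drop by at most 1 per step and X_0 = 18 > T = 9, so X_t >= 18 − t >= 9 > 0 for every t <= 9: the floor at 0 (the 'and X > 0' condition) never binds. Hence X_9 = X_0 + Σ_{t<9} Y_t with i.i.d. increments Y_t = y(d_t) ∈ {+1, −1, 0}.
Outcome values over d=0..5: [1, -1, -1, 0, 0, 0]
Σy = -1, Σy² = 3, M = 6
μ = -1/6 = -1/6,  σ² = 3/6 − (-1/6)² = 17/36
Independent increments: Var[X_9] = 9·σ² = 9·(17/36) = 17/4


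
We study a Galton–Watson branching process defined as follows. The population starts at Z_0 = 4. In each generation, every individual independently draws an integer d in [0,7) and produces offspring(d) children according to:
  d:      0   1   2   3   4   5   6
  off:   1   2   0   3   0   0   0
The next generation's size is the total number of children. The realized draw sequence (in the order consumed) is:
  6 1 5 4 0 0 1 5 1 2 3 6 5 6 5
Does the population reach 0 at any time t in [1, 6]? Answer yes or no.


gen 0: Z_0=4, draws=[6, 1, 5, 4], offspring=[0, 2, 0, 0], Z_1=2
gen 1: Z_1=2, draws=[0, 0], offspring=[1, 1], Z_2=2
gen 2: Z_2=2, draws=[1, 5], offspring=[2, 0], Z_3=2
gen 3: Z_3=2, draws=[1, 2], offspring=[2, 0], Z_4=2
gen 4: Z_4=2, draws=[3, 6], offspring=[3, 0], Z_5=3
gen 5: Z_5=3, draws=[5, 6, 5], offspring=[0, 0, 0], Z_6=0

yes


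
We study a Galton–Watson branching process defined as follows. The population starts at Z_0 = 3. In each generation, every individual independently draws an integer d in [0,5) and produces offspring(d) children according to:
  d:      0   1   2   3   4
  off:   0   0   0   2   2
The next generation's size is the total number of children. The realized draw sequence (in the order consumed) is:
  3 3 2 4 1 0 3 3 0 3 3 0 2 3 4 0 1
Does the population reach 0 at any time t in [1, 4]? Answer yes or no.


no

gen 0: Z_0=3, draws=[3, 3, 2], offspring=[2, 2, 0], Z_1=4
gen 1: Z_1=4, draws=[4, 1, 0, 3], offspring=[2, 0, 0, 2], Z_2=4
gen 2: Z_2=4, draws=[3, 0, 3, 3], offspring=[2, 0, 2, 2], Z_3=6
gen 3: Z_3=6, draws=[0, 2, 3, 4, 0, 1], offspring=[0, 0, 2, 2, 0, 0], Z_4=4


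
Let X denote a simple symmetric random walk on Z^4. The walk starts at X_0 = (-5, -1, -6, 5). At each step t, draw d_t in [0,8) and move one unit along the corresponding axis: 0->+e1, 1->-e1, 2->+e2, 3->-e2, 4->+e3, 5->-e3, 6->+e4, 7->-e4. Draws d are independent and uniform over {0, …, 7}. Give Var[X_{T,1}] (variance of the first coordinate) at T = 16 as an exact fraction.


4

Outcome values over d=0..7: [1, -1, 0, 0, 0, 0, 0, 0]
Σy = 0, Σy² = 2, M = 8
μ = 0/8 = 0,  σ² = 2/8 − (0)² = 1/4
Independent increments: Var[X_16] = 16·σ² = 16·(1/4) = 4


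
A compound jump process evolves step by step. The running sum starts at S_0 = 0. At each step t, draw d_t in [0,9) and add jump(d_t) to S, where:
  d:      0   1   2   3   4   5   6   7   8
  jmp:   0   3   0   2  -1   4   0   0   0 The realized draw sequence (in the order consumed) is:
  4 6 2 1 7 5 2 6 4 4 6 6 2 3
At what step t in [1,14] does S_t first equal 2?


4

t=0: S=0, d=4, jump=-1, S_1=-1
t=1: S=-1, d=6, jump=0, S_2=-1
t=2: S=-1, d=2, jump=0, S_3=-1
t=3: S=-1, d=1, jump=3, S_4=2
t=4: S=2, d=7, jump=0, S_5=2
t=5: S=2, d=5, jump=4, S_6=6
t=6: S=6, d=2, jump=0, S_7=6
t=7: S=6, d=6, jump=0, S_8=6
t=8: S=6, d=4, jump=-1, S_9=5
t=9: S=5, d=4, jump=-1, S_10=4
t=10: S=4, d=6, jump=0, S_11=4
t=11: S=4, d=6, jump=0, S_12=4
t=12: S=4, d=2, jump=0, S_13=4
t=13: S=4, d=3, jump=2, S_14=6


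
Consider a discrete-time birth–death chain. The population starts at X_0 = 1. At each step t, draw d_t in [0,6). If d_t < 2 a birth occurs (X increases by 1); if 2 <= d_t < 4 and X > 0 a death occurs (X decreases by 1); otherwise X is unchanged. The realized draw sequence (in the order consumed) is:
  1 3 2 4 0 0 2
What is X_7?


1

t=0: X=1, d=1 → birth, X_1=2
t=1: X=2, d=3 → death, X_2=1
t=2: X=1, d=2 → death, X_3=0
t=3: X=0, d=4 → hold, X_4=0
t=4: X=0, d=0 → birth, X_5=1
t=5: X=1, d=0 → birth, X_6=2
t=6: X=2, d=2 → death, X_7=1


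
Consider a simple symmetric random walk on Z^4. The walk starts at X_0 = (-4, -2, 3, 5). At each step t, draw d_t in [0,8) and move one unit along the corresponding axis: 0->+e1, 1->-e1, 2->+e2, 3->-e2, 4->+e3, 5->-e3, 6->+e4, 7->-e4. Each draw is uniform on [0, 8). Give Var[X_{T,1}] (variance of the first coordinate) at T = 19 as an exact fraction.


19/4

Outcome values over d=0..7: [1, -1, 0, 0, 0, 0, 0, 0]
Σy = 0, Σy² = 2, M = 8
μ = 0/8 = 0,  σ² = 2/8 − (0)² = 1/4
Independent increments: Var[X_19] = 19·σ² = 19·(1/4) = 19/4


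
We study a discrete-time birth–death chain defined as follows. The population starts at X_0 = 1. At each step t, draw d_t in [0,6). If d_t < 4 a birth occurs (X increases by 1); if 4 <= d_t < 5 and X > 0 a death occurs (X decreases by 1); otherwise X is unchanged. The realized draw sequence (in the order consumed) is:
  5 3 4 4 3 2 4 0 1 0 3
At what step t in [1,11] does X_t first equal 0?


t=0: X=1, d=5 → hold, X_1=1
t=1: X=1, d=3 → birth, X_2=2
t=2: X=2, d=4 → death, X_3=1
t=3: X=1, d=4 → death, X_4=0
t=4: X=0, d=3 → birth, X_5=1
t=5: X=1, d=2 → birth, X_6=2
t=6: X=2, d=4 → death, X_7=1
t=7: X=1, d=0 → birth, X_8=2
t=8: X=2, d=1 → birth, X_9=3
t=9: X=3, d=0 → birth, X_10=4
t=10: X=4, d=3 → birth, X_11=5

4


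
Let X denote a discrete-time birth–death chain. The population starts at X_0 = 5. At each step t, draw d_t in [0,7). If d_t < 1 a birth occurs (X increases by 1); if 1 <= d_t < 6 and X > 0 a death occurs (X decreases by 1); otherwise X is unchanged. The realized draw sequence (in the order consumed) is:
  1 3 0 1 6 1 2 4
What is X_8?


t=0: X=5, d=1 → death, X_1=4
t=1: X=4, d=3 → death, X_2=3
t=2: X=3, d=0 → birth, X_3=4
t=3: X=4, d=1 → death, X_4=3
t=4: X=3, d=6 → hold, X_5=3
t=5: X=3, d=1 → death, X_6=2
t=6: X=2, d=2 → death, X_7=1
t=7: X=1, d=4 → death, X_8=0

0


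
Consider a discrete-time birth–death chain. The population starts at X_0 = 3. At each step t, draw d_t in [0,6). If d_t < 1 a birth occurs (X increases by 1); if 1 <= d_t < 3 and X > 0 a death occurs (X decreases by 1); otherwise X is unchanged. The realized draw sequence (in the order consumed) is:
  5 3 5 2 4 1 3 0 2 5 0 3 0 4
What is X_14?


3

t=0: X=3, d=5 → hold, X_1=3
t=1: X=3, d=3 → hold, X_2=3
t=2: X=3, d=5 → hold, X_3=3
t=3: X=3, d=2 → death, X_4=2
t=4: X=2, d=4 → hold, X_5=2
t=5: X=2, d=1 → death, X_6=1
t=6: X=1, d=3 → hold, X_7=1
t=7: X=1, d=0 → birth, X_8=2
t=8: X=2, d=2 → death, X_9=1
t=9: X=1, d=5 → hold, X_10=1
t=10: X=1, d=0 → birth, X_11=2
t=11: X=2, d=3 → hold, X_12=2
t=12: X=2, d=0 → birth, X_13=3
t=13: X=3, d=4 → hold, X_14=3


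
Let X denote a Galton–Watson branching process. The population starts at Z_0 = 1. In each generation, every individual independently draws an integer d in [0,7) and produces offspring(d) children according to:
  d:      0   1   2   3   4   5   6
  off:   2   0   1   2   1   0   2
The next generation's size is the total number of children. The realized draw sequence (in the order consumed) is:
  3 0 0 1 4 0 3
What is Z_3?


gen 0: Z_0=1, draws=[3], offspring=[2], Z_1=2
gen 1: Z_1=2, draws=[0, 0], offspring=[2, 2], Z_2=4
gen 2: Z_2=4, draws=[1, 4, 0, 3], offspring=[0, 1, 2, 2], Z_3=5

5


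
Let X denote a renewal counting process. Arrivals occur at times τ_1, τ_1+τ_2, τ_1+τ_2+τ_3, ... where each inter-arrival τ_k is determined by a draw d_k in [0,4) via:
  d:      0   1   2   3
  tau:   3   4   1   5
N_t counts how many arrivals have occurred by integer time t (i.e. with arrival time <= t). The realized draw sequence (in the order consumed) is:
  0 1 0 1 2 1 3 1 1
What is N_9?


2

draw d_1=0: τ_1=3, arrival time A_1=3
draw d_2=1: τ_2=4, arrival time A_2=7
draw d_3=0: τ_3=3, arrival time A_3=10
draw d_4=1: τ_4=4, arrival time A_4=14
draw d_5=2: τ_5=1, arrival time A_5=15
draw d_6=1: τ_6=4, arrival time A_6=19
draw d_7=3: τ_7=5, arrival time A_7=24
draw d_8=1: τ_8=4, arrival time A_8=28
draw d_9=1: τ_9=4, arrival time A_9=32
N_t over t=0..9: 0:0 1:0 2:0 3:1 4:1 5:1 6:1 7:2 8:2 9:2


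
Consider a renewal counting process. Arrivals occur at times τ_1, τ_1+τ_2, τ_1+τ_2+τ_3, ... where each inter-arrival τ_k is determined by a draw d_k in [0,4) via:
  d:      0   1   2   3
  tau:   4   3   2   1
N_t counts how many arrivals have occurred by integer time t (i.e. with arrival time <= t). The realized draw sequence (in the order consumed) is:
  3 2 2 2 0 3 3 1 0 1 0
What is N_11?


5

draw d_1=3: τ_1=1, arrival time A_1=1
draw d_2=2: τ_2=2, arrival time A_2=3
draw d_3=2: τ_3=2, arrival time A_3=5
draw d_4=2: τ_4=2, arrival time A_4=7
draw d_5=0: τ_5=4, arrival time A_5=11
draw d_6=3: τ_6=1, arrival time A_6=12
draw d_7=3: τ_7=1, arrival time A_7=13
draw d_8=1: τ_8=3, arrival time A_8=16
draw d_9=0: τ_9=4, arrival time A_9=20
draw d_10=1: τ_10=3, arrival time A_10=23
draw d_11=0: τ_11=4, arrival time A_11=27
N_t over t=0..11: 0:0 1:1 2:1 3:2 4:2 5:3 6:3 7:4 8:4 9:4 10:4 11:5


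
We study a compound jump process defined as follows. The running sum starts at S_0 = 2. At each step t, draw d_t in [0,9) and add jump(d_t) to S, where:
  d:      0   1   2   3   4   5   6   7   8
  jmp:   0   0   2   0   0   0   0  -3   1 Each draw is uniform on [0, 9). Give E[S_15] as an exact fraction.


2

Outcome values over d=0..8: [0, 0, 2, 0, 0, 0, 0, -3, 1]
Σy = 0, Σy² = 14, M = 9
μ = 0/9 = 0,  σ² = 14/9 − (0)² = 14/9
E[S_15] = 2 + 15·(0) = 2


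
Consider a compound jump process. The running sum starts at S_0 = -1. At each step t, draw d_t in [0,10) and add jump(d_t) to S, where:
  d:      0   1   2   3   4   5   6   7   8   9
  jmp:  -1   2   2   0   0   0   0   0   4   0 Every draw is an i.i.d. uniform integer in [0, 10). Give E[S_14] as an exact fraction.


44/5

Outcome values over d=0..9: [-1, 2, 2, 0, 0, 0, 0, 0, 4, 0]
Σy = 7, Σy² = 25, M = 10
μ = 7/10 = 7/10,  σ² = 25/10 − (7/10)² = 201/100
E[S_14] = -1 + 14·(7/10) = 44/5


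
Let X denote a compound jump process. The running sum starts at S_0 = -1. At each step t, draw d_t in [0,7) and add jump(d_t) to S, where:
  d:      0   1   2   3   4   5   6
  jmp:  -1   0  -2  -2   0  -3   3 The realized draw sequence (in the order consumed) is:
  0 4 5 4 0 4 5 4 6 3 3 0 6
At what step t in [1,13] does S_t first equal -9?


7

t=0: S=-1, d=0, jump=-1, S_1=-2
t=1: S=-2, d=4, jump=0, S_2=-2
t=2: S=-2, d=5, jump=-3, S_3=-5
t=3: S=-5, d=4, jump=0, S_4=-5
t=4: S=-5, d=0, jump=-1, S_5=-6
t=5: S=-6, d=4, jump=0, S_6=-6
t=6: S=-6, d=5, jump=-3, S_7=-9
t=7: S=-9, d=4, jump=0, S_8=-9
t=8: S=-9, d=6, jump=3, S_9=-6
t=9: S=-6, d=3, jump=-2, S_10=-8
t=10: S=-8, d=3, jump=-2, S_11=-10
t=11: S=-10, d=0, jump=-1, S_12=-11
t=12: S=-11, d=6, jump=3, S_13=-8


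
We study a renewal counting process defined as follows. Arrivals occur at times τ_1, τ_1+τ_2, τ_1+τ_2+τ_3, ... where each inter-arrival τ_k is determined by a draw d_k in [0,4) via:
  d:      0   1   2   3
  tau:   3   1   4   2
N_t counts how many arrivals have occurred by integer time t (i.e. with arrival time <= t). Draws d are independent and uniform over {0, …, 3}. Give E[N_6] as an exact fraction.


8969/4096

Inter-arrival values over d=0..3: [3, 1, 4, 2]
Each d has probability 1/4, so the pmf of τ is: f(1) = 1/4, f(2) = 1/4, f(3) = 1/4, f(4) = 1/4
Renewal equation for m(n) = E[N_n]: condition on τ_1 = k (if k <= n, one arrival plus a fresh copy on the remaining n−k steps): m(n) = F(n) + Σ_{k<=n} f(k)·m(n−k), where F(n) = P(τ <= n) and m(0) = 0
m(1) = F(1) = 1/4
m(2) = F(2) + f(1)·m(1) = 1/2 + 1/4·1/4 = 9/16
m(3) = F(3) + f(1)·m(2) + f(2)·m(1) = 3/4 + 1/4·9/16 + 1/4·1/4 = 61/64
m(4) = F(4) + f(1)·m(3) + f(2)·m(2) + f(3)·m(1) = 1 + 1/4·61/64 + 1/4·9/16 + 1/4·1/4 = 369/256
m(5) = F(5) + f(1)·m(4) + f(2)·m(3) + f(3)·m(2) + f(4)·m(1) = 1 + 1/4·369/256 + 1/4·61/64 + 1/4·9/16 + 1/4·1/4 = 1845/1024
m(6) = F(6) + f(1)·m(5) + f(2)·m(4) + f(3)·m(3) + f(4)·m(2) = 1 + 1/4·1845/1024 + 1/4·369/256 + 1/4·61/64 + 1/4·9/16 = 8969/4096
E[N_6] = m(6) = 8969/4096


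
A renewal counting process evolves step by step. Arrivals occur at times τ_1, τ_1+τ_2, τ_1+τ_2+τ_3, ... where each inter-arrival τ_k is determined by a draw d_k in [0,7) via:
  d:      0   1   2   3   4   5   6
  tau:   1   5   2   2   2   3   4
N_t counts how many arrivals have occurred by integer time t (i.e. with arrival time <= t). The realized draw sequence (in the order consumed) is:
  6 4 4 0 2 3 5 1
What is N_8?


draw d_1=6: τ_1=4, arrival time A_1=4
draw d_2=4: τ_2=2, arrival time A_2=6
draw d_3=4: τ_3=2, arrival time A_3=8
draw d_4=0: τ_4=1, arrival time A_4=9
draw d_5=2: τ_5=2, arrival time A_5=11
draw d_6=3: τ_6=2, arrival time A_6=13
draw d_7=5: τ_7=3, arrival time A_7=16
draw d_8=1: τ_8=5, arrival time A_8=21
N_t over t=0..8: 0:0 1:0 2:0 3:0 4:1 5:1 6:2 7:2 8:3

3


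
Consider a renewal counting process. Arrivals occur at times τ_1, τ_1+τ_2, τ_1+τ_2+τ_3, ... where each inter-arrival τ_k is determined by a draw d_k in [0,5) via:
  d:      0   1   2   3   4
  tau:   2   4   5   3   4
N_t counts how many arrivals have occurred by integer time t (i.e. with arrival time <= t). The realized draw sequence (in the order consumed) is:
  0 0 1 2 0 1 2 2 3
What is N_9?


draw d_1=0: τ_1=2, arrival time A_1=2
draw d_2=0: τ_2=2, arrival time A_2=4
draw d_3=1: τ_3=4, arrival time A_3=8
draw d_4=2: τ_4=5, arrival time A_4=13
draw d_5=0: τ_5=2, arrival time A_5=15
draw d_6=1: τ_6=4, arrival time A_6=19
draw d_7=2: τ_7=5, arrival time A_7=24
draw d_8=2: τ_8=5, arrival time A_8=29
draw d_9=3: τ_9=3, arrival time A_9=32
N_t over t=0..9: 0:0 1:0 2:1 3:1 4:2 5:2 6:2 7:2 8:3 9:3

3


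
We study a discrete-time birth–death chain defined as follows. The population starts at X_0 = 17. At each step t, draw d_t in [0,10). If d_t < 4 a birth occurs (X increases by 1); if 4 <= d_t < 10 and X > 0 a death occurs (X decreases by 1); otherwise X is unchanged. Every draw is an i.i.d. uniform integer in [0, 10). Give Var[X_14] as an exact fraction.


336/25

X can drop by at most 1 per step and X_0 = 17 > T = 14, so X_t >= 17 − t >= 3 > 0 for every t <= 14: the floor at 0 (the 'and X > 0' condition) never binds. Hence X_14 = X_0 + Σ_{t<14} Y_t with i.i.d. increments Y_t = y(d_t) ∈ {+1, −1, 0}.
Outcome values over d=0..9: [1, 1, 1, 1, -1, -1, -1, -1, -1, -1]
Σy = -2, Σy² = 10, M = 10
μ = -2/10 = -1/5,  σ² = 10/10 − (-1/5)² = 24/25
Independent increments: Var[X_14] = 14·σ² = 14·(24/25) = 336/25


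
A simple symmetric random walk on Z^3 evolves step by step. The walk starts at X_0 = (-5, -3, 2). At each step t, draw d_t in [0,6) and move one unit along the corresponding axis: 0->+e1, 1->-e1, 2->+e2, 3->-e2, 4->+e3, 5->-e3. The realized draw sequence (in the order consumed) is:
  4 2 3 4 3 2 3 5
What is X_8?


(-5, -4, 3)

t=0: X=(-5, -3, 2), d=4 → +e3, X_1=(-5, -3, 3)
t=1: X=(-5, -3, 3), d=2 → +e2, X_2=(-5, -2, 3)
t=2: X=(-5, -2, 3), d=3 → -e2, X_3=(-5, -3, 3)
t=3: X=(-5, -3, 3), d=4 → +e3, X_4=(-5, -3, 4)
t=4: X=(-5, -3, 4), d=3 → -e2, X_5=(-5, -4, 4)
t=5: X=(-5, -4, 4), d=2 → +e2, X_6=(-5, -3, 4)
t=6: X=(-5, -3, 4), d=3 → -e2, X_7=(-5, -4, 4)
t=7: X=(-5, -4, 4), d=5 → -e3, X_8=(-5, -4, 3)


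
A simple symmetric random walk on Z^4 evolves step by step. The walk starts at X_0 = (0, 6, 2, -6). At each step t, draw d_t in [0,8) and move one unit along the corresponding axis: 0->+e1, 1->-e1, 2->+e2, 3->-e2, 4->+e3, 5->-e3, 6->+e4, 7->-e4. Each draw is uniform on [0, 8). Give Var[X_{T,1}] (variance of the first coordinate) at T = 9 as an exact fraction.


9/4

Outcome values over d=0..7: [1, -1, 0, 0, 0, 0, 0, 0]
Σy = 0, Σy² = 2, M = 8
μ = 0/8 = 0,  σ² = 2/8 − (0)² = 1/4
Independent increments: Var[X_9] = 9·σ² = 9·(1/4) = 9/4


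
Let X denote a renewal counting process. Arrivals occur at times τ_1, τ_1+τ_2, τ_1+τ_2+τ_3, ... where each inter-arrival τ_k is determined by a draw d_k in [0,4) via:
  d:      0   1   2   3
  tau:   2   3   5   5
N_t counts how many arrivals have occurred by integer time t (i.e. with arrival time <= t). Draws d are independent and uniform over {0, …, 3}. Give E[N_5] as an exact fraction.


Inter-arrival values over d=0..3: [2, 3, 5, 5]
Each d has probability 1/4, so the pmf of τ is: f(2) = 1/4, f(3) = 1/4, f(5) = 1/2
Renewal equation for m(n) = E[N_n]: condition on τ_1 = k (if k <= n, one arrival plus a fresh copy on the remaining n−k steps): m(n) = F(n) + Σ_{k<=n} f(k)·m(n−k), where F(n) = P(τ <= n) and m(0) = 0
m(1) = F(1) = 0
m(2) = F(2) = 1/4
m(3) = F(3) = 1/2
m(4) = F(4) + f(2)·m(2) = 1/2 + 1/4·1/4 = 9/16
m(5) = F(5) + f(2)·m(3) + f(3)·m(2) = 1 + 1/4·1/2 + 1/4·1/4 = 19/16
E[N_5] = m(5) = 19/16

19/16


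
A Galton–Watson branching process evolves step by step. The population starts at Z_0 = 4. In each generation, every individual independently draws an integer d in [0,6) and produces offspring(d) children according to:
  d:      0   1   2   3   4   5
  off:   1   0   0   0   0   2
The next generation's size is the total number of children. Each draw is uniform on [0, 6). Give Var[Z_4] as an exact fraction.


35/64

Outcome values over d=0..5: [1, 0, 0, 0, 0, 2]
Σy = 3, Σy² = 5, M = 6
μ = 3/6 = 1/2,  σ² = 5/6 − (1/2)² = 7/12
V_0 = 0, E_0 = 4
V_1 = 7/12·E_0 + (1/2)²·V_0 = 7/3;  E_1 = 2
V_2 = 7/12·E_1 + (1/2)²·V_1 = 7/4;  E_2 = 1
V_3 = 7/12·E_2 + (1/2)²·V_2 = 49/48;  E_3 = 1/2
V_4 = 7/12·E_3 + (1/2)²·V_3 = 35/64;  E_4 = 1/4


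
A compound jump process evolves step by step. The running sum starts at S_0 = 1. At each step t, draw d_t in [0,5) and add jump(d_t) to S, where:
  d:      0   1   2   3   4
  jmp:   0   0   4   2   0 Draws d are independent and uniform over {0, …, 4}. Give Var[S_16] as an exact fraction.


1024/25

Outcome values over d=0..4: [0, 0, 4, 2, 0]
Σy = 6, Σy² = 20, M = 5
μ = 6/5 = 6/5,  σ² = 20/5 − (6/5)² = 64/25
Independent increments: Var[S_16] = 16·σ² = 16·(64/25) = 1024/25


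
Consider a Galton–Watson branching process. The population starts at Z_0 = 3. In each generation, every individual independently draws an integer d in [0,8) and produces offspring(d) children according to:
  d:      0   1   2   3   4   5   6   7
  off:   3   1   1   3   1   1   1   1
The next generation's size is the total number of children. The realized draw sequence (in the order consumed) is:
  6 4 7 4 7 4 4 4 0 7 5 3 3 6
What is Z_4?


gen 0: Z_0=3, draws=[6, 4, 7], offspring=[1, 1, 1], Z_1=3
gen 1: Z_1=3, draws=[4, 7, 4], offspring=[1, 1, 1], Z_2=3
gen 2: Z_2=3, draws=[4, 4, 0], offspring=[1, 1, 3], Z_3=5
gen 3: Z_3=5, draws=[7, 5, 3, 3, 6], offspring=[1, 1, 3, 3, 1], Z_4=9

9


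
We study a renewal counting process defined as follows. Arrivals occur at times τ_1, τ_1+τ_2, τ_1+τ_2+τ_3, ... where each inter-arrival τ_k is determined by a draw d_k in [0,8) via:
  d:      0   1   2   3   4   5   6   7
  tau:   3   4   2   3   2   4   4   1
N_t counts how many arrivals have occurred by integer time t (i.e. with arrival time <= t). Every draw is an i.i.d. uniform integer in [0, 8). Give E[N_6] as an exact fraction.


474777/262144

Inter-arrival values over d=0..7: [3, 4, 2, 3, 2, 4, 4, 1]
Each d has probability 1/8, so the pmf of τ is: f(1) = 1/8, f(2) = 1/4, f(3) = 1/4, f(4) = 3/8
Renewal equation for m(n) = E[N_n]: condition on τ_1 = k (if k <= n, one arrival plus a fresh copy on the remaining n−k steps): m(n) = F(n) + Σ_{k<=n} f(k)·m(n−k), where F(n) = P(τ <= n) and m(0) = 0
m(1) = F(1) = 1/8
m(2) = F(2) + f(1)·m(1) = 3/8 + 1/8·1/8 = 25/64
m(3) = F(3) + f(1)·m(2) + f(2)·m(1) = 5/8 + 1/8·25/64 + 1/4·1/8 = 361/512
m(4) = F(4) + f(1)·m(3) + f(2)·m(2) + f(3)·m(1) = 1 + 1/8·361/512 + 1/4·25/64 + 1/4·1/8 = 4985/4096
m(5) = F(5) + f(1)·m(4) + f(2)·m(3) + f(3)·m(2) + f(4)·m(1) = 1 + 1/8·4985/4096 + 1/4·361/512 + 1/4·25/64 + 3/8·1/8 = 48265/32768
m(6) = F(6) + f(1)·m(5) + f(2)·m(4) + f(3)·m(3) + f(4)·m(2) = 1 + 1/8·48265/32768 + 1/4·4985/4096 + 1/4·361/512 + 3/8·25/64 = 474777/262144
E[N_6] = m(6) = 474777/262144


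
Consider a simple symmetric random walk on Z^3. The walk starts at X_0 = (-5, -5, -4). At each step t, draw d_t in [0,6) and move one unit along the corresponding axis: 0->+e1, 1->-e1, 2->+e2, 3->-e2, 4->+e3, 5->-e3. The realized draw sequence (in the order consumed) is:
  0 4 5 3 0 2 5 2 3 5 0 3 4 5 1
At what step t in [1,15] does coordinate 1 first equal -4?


1

t=0: X=(-5, -5, -4), d=0 → +e1, X_1=(-4, -5, -4)
t=1: X=(-4, -5, -4), d=4 → +e3, X_2=(-4, -5, -3)
t=2: X=(-4, -5, -3), d=5 → -e3, X_3=(-4, -5, -4)
t=3: X=(-4, -5, -4), d=3 → -e2, X_4=(-4, -6, -4)
t=4: X=(-4, -6, -4), d=0 → +e1, X_5=(-3, -6, -4)
t=5: X=(-3, -6, -4), d=2 → +e2, X_6=(-3, -5, -4)
t=6: X=(-3, -5, -4), d=5 → -e3, X_7=(-3, -5, -5)
t=7: X=(-3, -5, -5), d=2 → +e2, X_8=(-3, -4, -5)
t=8: X=(-3, -4, -5), d=3 → -e2, X_9=(-3, -5, -5)
t=9: X=(-3, -5, -5), d=5 → -e3, X_10=(-3, -5, -6)
t=10: X=(-3, -5, -6), d=0 → +e1, X_11=(-2, -5, -6)
t=11: X=(-2, -5, -6), d=3 → -e2, X_12=(-2, -6, -6)
t=12: X=(-2, -6, -6), d=4 → +e3, X_13=(-2, -6, -5)
t=13: X=(-2, -6, -5), d=5 → -e3, X_14=(-2, -6, -6)
t=14: X=(-2, -6, -6), d=1 → -e1, X_15=(-3, -6, -6)


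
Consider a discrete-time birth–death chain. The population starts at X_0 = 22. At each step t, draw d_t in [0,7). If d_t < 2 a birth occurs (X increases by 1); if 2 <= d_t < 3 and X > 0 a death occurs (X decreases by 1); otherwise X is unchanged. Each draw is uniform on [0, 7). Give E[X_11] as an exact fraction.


165/7

X can drop by at most 1 per step and X_0 = 22 > T = 11, so X_t >= 22 − t >= 11 > 0 for every t <= 11: the floor at 0 (the 'and X > 0' condition) never binds. Hence X_11 = X_0 + Σ_{t<11} Y_t with i.i.d. increments Y_t = y(d_t) ∈ {+1, −1, 0}.
Outcome values over d=0..6: [1, 1, -1, 0, 0, 0, 0]
Σy = 1, Σy² = 3, M = 7
μ = 1/7 = 1/7,  σ² = 3/7 − (1/7)² = 20/49
E[X_11] = 22 + 11·(1/7) = 165/7


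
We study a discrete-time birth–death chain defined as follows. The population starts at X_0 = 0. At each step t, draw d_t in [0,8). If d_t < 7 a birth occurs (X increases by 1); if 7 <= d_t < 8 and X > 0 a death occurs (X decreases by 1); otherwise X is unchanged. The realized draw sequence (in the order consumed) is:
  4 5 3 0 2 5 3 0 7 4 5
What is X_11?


9

t=0: X=0, d=4 → birth, X_1=1
t=1: X=1, d=5 → birth, X_2=2
t=2: X=2, d=3 → birth, X_3=3
t=3: X=3, d=0 → birth, X_4=4
t=4: X=4, d=2 → birth, X_5=5
t=5: X=5, d=5 → birth, X_6=6
t=6: X=6, d=3 → birth, X_7=7
t=7: X=7, d=0 → birth, X_8=8
t=8: X=8, d=7 → death, X_9=7
t=9: X=7, d=4 → birth, X_10=8
t=10: X=8, d=5 → birth, X_11=9


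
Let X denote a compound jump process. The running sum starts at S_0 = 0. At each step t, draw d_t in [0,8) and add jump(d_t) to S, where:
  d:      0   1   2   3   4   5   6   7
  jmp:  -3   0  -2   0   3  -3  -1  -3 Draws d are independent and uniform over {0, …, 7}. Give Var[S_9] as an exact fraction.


Outcome values over d=0..7: [-3, 0, -2, 0, 3, -3, -1, -3]
Σy = -9, Σy² = 41, M = 8
μ = -9/8 = -9/8,  σ² = 41/8 − (-9/8)² = 247/64
Independent increments: Var[S_9] = 9·σ² = 9·(247/64) = 2223/64

2223/64


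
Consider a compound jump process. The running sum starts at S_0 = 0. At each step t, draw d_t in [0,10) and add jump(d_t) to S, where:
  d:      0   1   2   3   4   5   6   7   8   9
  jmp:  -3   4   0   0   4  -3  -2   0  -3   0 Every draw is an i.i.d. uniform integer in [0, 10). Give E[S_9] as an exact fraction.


Outcome values over d=0..9: [-3, 4, 0, 0, 4, -3, -2, 0, -3, 0]
Σy = -3, Σy² = 63, M = 10
μ = -3/10 = -3/10,  σ² = 63/10 − (-3/10)² = 621/100
E[S_9] = 0 + 9·(-3/10) = -27/10

-27/10


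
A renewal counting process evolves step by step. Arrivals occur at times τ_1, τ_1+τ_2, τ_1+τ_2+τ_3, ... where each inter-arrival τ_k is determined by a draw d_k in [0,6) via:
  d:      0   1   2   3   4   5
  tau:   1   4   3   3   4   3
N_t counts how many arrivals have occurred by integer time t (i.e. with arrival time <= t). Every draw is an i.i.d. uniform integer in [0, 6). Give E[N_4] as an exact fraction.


Inter-arrival values over d=0..5: [1, 4, 3, 3, 4, 3]
Each d has probability 1/6, so the pmf of τ is: f(1) = 1/6, f(3) = 1/2, f(4) = 1/3
Renewal equation for m(n) = E[N_n]: condition on τ_1 = k (if k <= n, one arrival plus a fresh copy on the remaining n−k steps): m(n) = F(n) + Σ_{k<=n} f(k)·m(n−k), where F(n) = P(τ <= n) and m(0) = 0
m(1) = F(1) = 1/6
m(2) = F(2) + f(1)·m(1) = 1/6 + 1/6·1/6 = 7/36
m(3) = F(3) + f(1)·m(2) = 2/3 + 1/6·7/36 = 151/216
m(4) = F(4) + f(1)·m(3) + f(3)·m(1) = 1 + 1/6·151/216 + 1/2·1/6 = 1555/1296
E[N_4] = m(4) = 1555/1296

1555/1296


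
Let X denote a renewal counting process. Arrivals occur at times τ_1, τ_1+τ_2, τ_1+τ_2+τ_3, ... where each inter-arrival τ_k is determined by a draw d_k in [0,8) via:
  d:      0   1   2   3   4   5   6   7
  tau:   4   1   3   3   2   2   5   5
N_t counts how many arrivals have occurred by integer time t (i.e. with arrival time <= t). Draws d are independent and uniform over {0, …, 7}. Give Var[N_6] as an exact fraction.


Inter-arrival values over d=0..7: [4, 1, 3, 3, 2, 2, 5, 5]
Each d has probability 1/8, so the pmf of τ is: f(1) = 1/8, f(2) = 1/4, f(3) = 1/4, f(4) = 1/8, f(5) = 1/4
Let p_n(j) = P(N_n = j), with p_0 = [1]. Condition on τ_1: p_n(0) = P(τ > n), and for j >= 1, p_n(j) = Σ_{k<=n} f(k)·p_{n−k}(j−1)
p_1 = [7/8, 1/8]  (j = 0..1)
p_2 = [5/8, 23/64, 1/64]  (j = 0..2)
p_3 = [3/8, 35/64, 39/512, 1/512]  (j = 0..3)
p_4 = [1/4, 35/64, 97/512, 55/4096, 1/4096]  (j = 0..4)
p_5 = [0, 41/64, 159/512, 191/4096, 71/32768, 1/32768]  (j = 0..5)
p_6 = [0, 29/64, 55/128, 439/4096, 317/32768, 87/262144, 1/262144]  (j = 0..6)
E[N_6] = Σ j·p_6(j) = 438937/262144;  E[N_6²] = Σ j²·p_6(j) = 864995/262144
Var[N_6] = 864995/262144 − (438937/262144)² = 34087559311/68719476736

34087559311/68719476736


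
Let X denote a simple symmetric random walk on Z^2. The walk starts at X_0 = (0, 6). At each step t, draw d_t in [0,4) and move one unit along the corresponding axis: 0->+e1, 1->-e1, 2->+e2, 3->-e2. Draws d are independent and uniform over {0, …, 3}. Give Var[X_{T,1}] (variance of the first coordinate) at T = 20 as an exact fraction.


Outcome values over d=0..3: [1, -1, 0, 0]
Σy = 0, Σy² = 2, M = 4
μ = 0/4 = 0,  σ² = 2/4 − (0)² = 1/2
Independent increments: Var[X_20] = 20·σ² = 20·(1/2) = 10

10


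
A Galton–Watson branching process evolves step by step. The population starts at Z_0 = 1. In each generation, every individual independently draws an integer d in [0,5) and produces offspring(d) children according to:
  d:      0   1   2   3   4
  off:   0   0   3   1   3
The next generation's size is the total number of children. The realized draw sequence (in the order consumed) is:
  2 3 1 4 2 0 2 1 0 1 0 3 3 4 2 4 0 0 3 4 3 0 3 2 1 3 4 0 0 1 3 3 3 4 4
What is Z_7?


gen 0: Z_0=1, draws=[2], offspring=[3], Z_1=3
gen 1: Z_1=3, draws=[3, 1, 4], offspring=[1, 0, 3], Z_2=4
gen 2: Z_2=4, draws=[2, 0, 2, 1], offspring=[3, 0, 3, 0], Z_3=6
gen 3: Z_3=6, draws=[0, 1, 0, 3, 3, 4], offspring=[0, 0, 0, 1, 1, 3], Z_4=5
gen 4: Z_4=5, draws=[2, 4, 0, 0, 3], offspring=[3, 3, 0, 0, 1], Z_5=7
gen 5: Z_5=7, draws=[4, 3, 0, 3, 2, 1, 3], offspring=[3, 1, 0, 1, 3, 0, 1], Z_6=9
gen 6: Z_6=9, draws=[4, 0, 0, 1, 3, 3, 3, 4, 4], offspring=[3, 0, 0, 0, 1, 1, 1, 3, 3], Z_7=12

12


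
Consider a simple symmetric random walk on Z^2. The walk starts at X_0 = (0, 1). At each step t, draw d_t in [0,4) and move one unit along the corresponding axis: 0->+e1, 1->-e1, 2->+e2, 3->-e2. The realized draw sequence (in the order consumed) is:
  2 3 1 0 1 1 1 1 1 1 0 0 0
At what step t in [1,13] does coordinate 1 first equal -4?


8

t=0: X=(0, 1), d=2 → +e2, X_1=(0, 2)
t=1: X=(0, 2), d=3 → -e2, X_2=(0, 1)
t=2: X=(0, 1), d=1 → -e1, X_3=(-1, 1)
t=3: X=(-1, 1), d=0 → +e1, X_4=(0, 1)
t=4: X=(0, 1), d=1 → -e1, X_5=(-1, 1)
t=5: X=(-1, 1), d=1 → -e1, X_6=(-2, 1)
t=6: X=(-2, 1), d=1 → -e1, X_7=(-3, 1)
t=7: X=(-3, 1), d=1 → -e1, X_8=(-4, 1)
t=8: X=(-4, 1), d=1 → -e1, X_9=(-5, 1)
t=9: X=(-5, 1), d=1 → -e1, X_10=(-6, 1)
t=10: X=(-6, 1), d=0 → +e1, X_11=(-5, 1)
t=11: X=(-5, 1), d=0 → +e1, X_12=(-4, 1)
t=12: X=(-4, 1), d=0 → +e1, X_13=(-3, 1)


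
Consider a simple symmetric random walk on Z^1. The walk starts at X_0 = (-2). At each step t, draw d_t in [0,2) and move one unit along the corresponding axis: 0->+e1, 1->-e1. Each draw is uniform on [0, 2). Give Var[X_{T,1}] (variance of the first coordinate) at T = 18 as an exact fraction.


18

Outcome values over d=0..1: [1, -1]
Σy = 0, Σy² = 2, M = 2
μ = 0/2 = 0,  σ² = 2/2 − (0)² = 1
Independent increments: Var[X_18] = 18·σ² = 18·(1) = 18


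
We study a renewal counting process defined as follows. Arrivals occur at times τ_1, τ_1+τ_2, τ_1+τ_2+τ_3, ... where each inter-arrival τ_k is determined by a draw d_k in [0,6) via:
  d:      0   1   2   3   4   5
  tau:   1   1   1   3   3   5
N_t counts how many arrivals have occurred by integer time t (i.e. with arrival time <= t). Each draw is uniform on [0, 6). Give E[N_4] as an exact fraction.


Inter-arrival values over d=0..5: [1, 1, 1, 3, 3, 5]
Each d has probability 1/6, so the pmf of τ is: f(1) = 1/2, f(3) = 1/3, f(5) = 1/6
Renewal equation for m(n) = E[N_n]: condition on τ_1 = k (if k <= n, one arrival plus a fresh copy on the remaining n−k steps): m(n) = F(n) + Σ_{k<=n} f(k)·m(n−k), where F(n) = P(τ <= n) and m(0) = 0
m(1) = F(1) = 1/2
m(2) = F(2) + f(1)·m(1) = 1/2 + 1/2·1/2 = 3/4
m(3) = F(3) + f(1)·m(2) = 5/6 + 1/2·3/4 = 29/24
m(4) = F(4) + f(1)·m(3) + f(3)·m(1) = 5/6 + 1/2·29/24 + 1/3·1/2 = 77/48
E[N_4] = m(4) = 77/48

77/48


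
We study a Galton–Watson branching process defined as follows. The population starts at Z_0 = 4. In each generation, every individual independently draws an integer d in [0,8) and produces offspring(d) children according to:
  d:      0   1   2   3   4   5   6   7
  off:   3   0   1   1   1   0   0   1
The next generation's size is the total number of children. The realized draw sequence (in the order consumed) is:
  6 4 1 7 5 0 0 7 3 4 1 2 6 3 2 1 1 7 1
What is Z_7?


0

gen 0: Z_0=4, draws=[6, 4, 1, 7], offspring=[0, 1, 0, 1], Z_1=2
gen 1: Z_1=2, draws=[5, 0], offspring=[0, 3], Z_2=3
gen 2: Z_2=3, draws=[0, 7, 3], offspring=[3, 1, 1], Z_3=5
gen 3: Z_3=5, draws=[4, 1, 2, 6, 3], offspring=[1, 0, 1, 0, 1], Z_4=3
gen 4: Z_4=3, draws=[2, 1, 1], offspring=[1, 0, 0], Z_5=1
gen 5: Z_5=1, draws=[7], offspring=[1], Z_6=1
gen 6: Z_6=1, draws=[1], offspring=[0], Z_7=0


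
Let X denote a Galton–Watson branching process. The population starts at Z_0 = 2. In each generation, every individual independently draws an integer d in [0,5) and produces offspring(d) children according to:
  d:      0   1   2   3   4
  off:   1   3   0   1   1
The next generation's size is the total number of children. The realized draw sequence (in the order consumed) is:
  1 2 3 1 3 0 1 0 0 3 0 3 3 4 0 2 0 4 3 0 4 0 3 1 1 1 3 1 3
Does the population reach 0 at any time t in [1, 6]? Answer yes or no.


gen 0: Z_0=2, draws=[1, 2], offspring=[3, 0], Z_1=3
gen 1: Z_1=3, draws=[3, 1, 3], offspring=[1, 3, 1], Z_2=5
gen 2: Z_2=5, draws=[0, 1, 0, 0, 3], offspring=[1, 3, 1, 1, 1], Z_3=7
gen 3: Z_3=7, draws=[0, 3, 3, 4, 0, 2, 0], offspring=[1, 1, 1, 1, 1, 0, 1], Z_4=6
gen 4: Z_4=6, draws=[4, 3, 0, 4, 0, 3], offspring=[1, 1, 1, 1, 1, 1], Z_5=6
gen 5: Z_5=6, draws=[1, 1, 1, 3, 1, 3], offspring=[3, 3, 3, 1, 3, 1], Z_6=14

no


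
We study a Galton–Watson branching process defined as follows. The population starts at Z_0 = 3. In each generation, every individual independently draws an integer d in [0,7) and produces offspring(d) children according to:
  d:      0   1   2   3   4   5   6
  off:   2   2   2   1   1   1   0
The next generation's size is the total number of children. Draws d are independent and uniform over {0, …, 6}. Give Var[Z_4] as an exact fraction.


109175040/5764801

Outcome values over d=0..6: [2, 2, 2, 1, 1, 1, 0]
Σy = 9, Σy² = 15, M = 7
μ = 9/7 = 9/7,  σ² = 15/7 − (9/7)² = 24/49
V_0 = 0, E_0 = 3
V_1 = 24/49·E_0 + (9/7)²·V_0 = 72/49;  E_1 = 27/7
V_2 = 24/49·E_1 + (9/7)²·V_1 = 10368/2401;  E_2 = 243/49
V_3 = 24/49·E_2 + (9/7)²·V_2 = 1125576/117649;  E_3 = 2187/343
V_4 = 24/49·E_3 + (9/7)²·V_3 = 109175040/5764801;  E_4 = 19683/2401


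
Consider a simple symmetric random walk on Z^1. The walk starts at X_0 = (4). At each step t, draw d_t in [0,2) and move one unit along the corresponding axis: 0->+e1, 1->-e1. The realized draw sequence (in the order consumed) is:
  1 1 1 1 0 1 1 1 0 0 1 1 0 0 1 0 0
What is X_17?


t=0: X=(4), d=1 → -e1, X_1=(3)
t=1: X=(3), d=1 → -e1, X_2=(2)
t=2: X=(2), d=1 → -e1, X_3=(1)
t=3: X=(1), d=1 → -e1, X_4=(0)
t=4: X=(0), d=0 → +e1, X_5=(1)
t=5: X=(1), d=1 → -e1, X_6=(0)
t=6: X=(0), d=1 → -e1, X_7=(-1)
t=7: X=(-1), d=1 → -e1, X_8=(-2)
t=8: X=(-2), d=0 → +e1, X_9=(-1)
t=9: X=(-1), d=0 → +e1, X_10=(0)
t=10: X=(0), d=1 → -e1, X_11=(-1)
t=11: X=(-1), d=1 → -e1, X_12=(-2)
t=12: X=(-2), d=0 → +e1, X_13=(-1)
t=13: X=(-1), d=0 → +e1, X_14=(0)
t=14: X=(0), d=1 → -e1, X_15=(-1)
t=15: X=(-1), d=0 → +e1, X_16=(0)
t=16: X=(0), d=0 → +e1, X_17=(1)

(1)


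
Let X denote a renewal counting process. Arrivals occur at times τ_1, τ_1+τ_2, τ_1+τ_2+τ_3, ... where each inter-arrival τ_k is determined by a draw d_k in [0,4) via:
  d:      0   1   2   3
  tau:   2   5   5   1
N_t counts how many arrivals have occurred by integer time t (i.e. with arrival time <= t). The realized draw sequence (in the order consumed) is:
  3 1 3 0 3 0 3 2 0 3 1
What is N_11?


draw d_1=3: τ_1=1, arrival time A_1=1
draw d_2=1: τ_2=5, arrival time A_2=6
draw d_3=3: τ_3=1, arrival time A_3=7
draw d_4=0: τ_4=2, arrival time A_4=9
draw d_5=3: τ_5=1, arrival time A_5=10
draw d_6=0: τ_6=2, arrival time A_6=12
draw d_7=3: τ_7=1, arrival time A_7=13
draw d_8=2: τ_8=5, arrival time A_8=18
draw d_9=0: τ_9=2, arrival time A_9=20
draw d_10=3: τ_10=1, arrival time A_10=21
draw d_11=1: τ_11=5, arrival time A_11=26
N_t over t=0..11: 0:0 1:1 2:1 3:1 4:1 5:1 6:2 7:3 8:3 9:4 10:5 11:5

5


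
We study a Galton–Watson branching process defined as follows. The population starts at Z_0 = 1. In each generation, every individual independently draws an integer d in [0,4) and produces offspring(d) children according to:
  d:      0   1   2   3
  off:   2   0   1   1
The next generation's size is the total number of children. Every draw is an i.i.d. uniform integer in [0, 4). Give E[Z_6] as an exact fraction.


1

Outcome values over d=0..3: [2, 0, 1, 1]
Σy = 4, Σy² = 6, M = 4
μ = 4/4 = 1,  σ² = 6/4 − (1)² = 1/2
E[Z_0] = 1
E[Z_1] = 1·E[Z_0] = 1
E[Z_2] = 1·E[Z_1] = 1
E[Z_3] = 1·E[Z_2] = 1
E[Z_4] = 1·E[Z_3] = 1
E[Z_5] = 1·E[Z_4] = 1
E[Z_6] = 1·E[Z_5] = 1


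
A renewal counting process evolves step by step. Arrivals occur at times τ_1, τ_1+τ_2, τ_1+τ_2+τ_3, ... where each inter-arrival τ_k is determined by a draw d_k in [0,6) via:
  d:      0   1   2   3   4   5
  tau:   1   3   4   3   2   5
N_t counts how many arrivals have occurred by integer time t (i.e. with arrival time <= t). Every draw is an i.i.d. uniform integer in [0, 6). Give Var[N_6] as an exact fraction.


Inter-arrival values over d=0..5: [1, 3, 4, 3, 2, 5]
Each d has probability 1/6, so the pmf of τ is: f(1) = 1/6, f(2) = 1/6, f(3) = 1/3, f(4) = 1/6, f(5) = 1/6
Let p_n(j) = P(N_n = j), with p_0 = [1]. Condition on τ_1: p_n(0) = P(τ > n), and for j >= 1, p_n(j) = Σ_{k<=n} f(k)·p_{n−k}(j−1)
p_1 = [5/6, 1/6]  (j = 0..1)
p_2 = [2/3, 11/36, 1/36]  (j = 0..2)
p_3 = [1/3, 7/12, 17/216, 1/216]  (j = 0..3)
p_4 = [1/6, 11/18, 11/54, 23/1296, 1/1296]  (j = 0..4)
p_5 = [0, 11/18, 71/216, 73/1296, 29/7776, 1/7776]  (j = 0..5)
p_6 = [0, 7/18, 103/216, 155/1296, 1/72, 35/46656, 1/46656]  (j = 0..6)
E[N_6] = Σ j·p_6(j) = 82153/46656;  E[N_6²] = Σ j²·p_6(j) = 168635/46656
Var[N_6] = 168635/46656 − (82153/46656)² = 1118719151/2176782336

1118719151/2176782336
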